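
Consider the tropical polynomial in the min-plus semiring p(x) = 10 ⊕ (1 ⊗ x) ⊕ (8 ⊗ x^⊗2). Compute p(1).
p(1) = 2

A tropical monomial a ⊗ x^⊗i evaluates to a + i · x. Evaluating each term at x = 1:
  Term 0 contributes 10 + 0 · 1 = 10
  Term 1 contributes 1 + 1 · 1 = 2
  Term 2 contributes 8 + 2 · 1 = 10
p(1) = ⊕ of these = min[10, 2, 10] = 2.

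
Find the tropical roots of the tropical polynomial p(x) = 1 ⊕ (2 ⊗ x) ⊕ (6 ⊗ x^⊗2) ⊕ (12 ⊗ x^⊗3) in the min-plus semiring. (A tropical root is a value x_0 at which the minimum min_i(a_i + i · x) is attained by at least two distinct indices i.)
Roots: {-6, -4, -1}

Each tropical root is a break point of the lower envelope of the lines y = a_i + i · x (there are 4 lines, with slopes 0, 1, ..., 3). Only the lines that attain the minimum somewhere contribute to roots; other lines are dominated. Here the surviving (envelope) indices are i = 3, i = 2, i = 1, i = 0.
Intersections between consecutive envelope lines give the roots: for adjacent envelope indices i < j the intersection is x = (a_i − a_j) / (j − i). Reading off the sorted break points: {-6, -4, -1}.
Verification: at each break x_0, at least two indices attain the minimum of min_i(a_i + i · x_0).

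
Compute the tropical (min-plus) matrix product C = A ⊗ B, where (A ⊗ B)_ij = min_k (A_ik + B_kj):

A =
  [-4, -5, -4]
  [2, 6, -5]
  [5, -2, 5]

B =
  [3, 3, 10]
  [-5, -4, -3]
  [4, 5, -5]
A ⊗ B =
  [-10, -9, -9]
  [-1, 0, -10]
  [-7, -6, -5]

Apply the min-plus product entry-by-entry:
  C[0][0] = min over k of (A[0][0] + B[0][0] = -4 + 3 = -1, A[0][1] + B[1][0] = -5 + -5 = -10, A[0][2] + B[2][0] = -4 + 4 = 0) = -10 (attained at k = 1)
  C[0][1] = min over k of (A[0][0] + B[0][1] = -4 + 3 = -1, A[0][1] + B[1][1] = -5 + -4 = -9, A[0][2] + B[2][1] = -4 + 5 = 1) = -9 (attained at k = 1)
  C[0][2] = min over k of (A[0][0] + B[0][2] = -4 + 10 = 6, A[0][1] + B[1][2] = -5 + -3 = -8, A[0][2] + B[2][2] = -4 + -5 = -9) = -9 (attained at k = 2)
  C[1][0] = min over k of (A[1][0] + B[0][0] = 2 + 3 = 5, A[1][1] + B[1][0] = 6 + -5 = 1, A[1][2] + B[2][0] = -5 + 4 = -1) = -1 (attained at k = 2)
  C[1][1] = min over k of (A[1][0] + B[0][1] = 2 + 3 = 5, A[1][1] + B[1][1] = 6 + -4 = 2, A[1][2] + B[2][1] = -5 + 5 = 0) = 0 (attained at k = 2)
  C[1][2] = min over k of (A[1][0] + B[0][2] = 2 + 10 = 12, A[1][1] + B[1][2] = 6 + -3 = 3, A[1][2] + B[2][2] = -5 + -5 = -10) = -10 (attained at k = 2)
  C[2][0] = min over k of (A[2][0] + B[0][0] = 5 + 3 = 8, A[2][1] + B[1][0] = -2 + -5 = -7, A[2][2] + B[2][0] = 5 + 4 = 9) = -7 (attained at k = 1)
  C[2][1] = min over k of (A[2][0] + B[0][1] = 5 + 3 = 8, A[2][1] + B[1][1] = -2 + -4 = -6, A[2][2] + B[2][1] = 5 + 5 = 10) = -6 (attained at k = 1)
  C[2][2] = min over k of (A[2][0] + B[0][2] = 5 + 10 = 15, A[2][1] + B[1][2] = -2 + -3 = -5, A[2][2] + B[2][2] = 5 + -5 = 0) = -5 (attained at k = 1)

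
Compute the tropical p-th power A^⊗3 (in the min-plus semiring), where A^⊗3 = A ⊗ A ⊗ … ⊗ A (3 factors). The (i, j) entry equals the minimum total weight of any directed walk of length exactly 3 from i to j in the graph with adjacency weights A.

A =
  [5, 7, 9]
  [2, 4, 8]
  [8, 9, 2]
A^⊗3 =
  [13, 15, 13]
  [10, 12, 12]
  [12, 13, 6]

Each entry (A^⊗3)_ij equals the minimum over all length-3 walks i = v_0 → v_1 → … → v_3 = j of Σ_t A[v_t][v_{t+1}]. For example, for (i, j) = (0, 2) we minimise over 9 possible intermediate vertex sequences; the minimum is 13, attained along the walk 0 → 2 → 2 → 2.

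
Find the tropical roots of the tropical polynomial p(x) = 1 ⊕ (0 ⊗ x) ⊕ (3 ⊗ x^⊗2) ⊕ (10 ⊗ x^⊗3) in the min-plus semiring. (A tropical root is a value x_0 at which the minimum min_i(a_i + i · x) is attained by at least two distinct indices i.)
Roots: {-7, -3, 1}

Each tropical root is a break point of the lower envelope of the lines y = a_i + i · x (there are 4 lines, with slopes 0, 1, ..., 3). Only the lines that attain the minimum somewhere contribute to roots; other lines are dominated. Here the surviving (envelope) indices are i = 3, i = 2, i = 1, i = 0.
Intersections between consecutive envelope lines give the roots: for adjacent envelope indices i < j the intersection is x = (a_i − a_j) / (j − i). Reading off the sorted break points: {-7, -3, 1}.
Verification: at each break x_0, at least two indices attain the minimum of min_i(a_i + i · x_0).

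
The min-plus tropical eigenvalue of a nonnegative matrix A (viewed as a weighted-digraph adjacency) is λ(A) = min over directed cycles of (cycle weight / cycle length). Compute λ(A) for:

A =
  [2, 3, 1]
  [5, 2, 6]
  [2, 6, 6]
λ(A) = 3/2

Enumerate directed cycles and compute their means (weight / length). Sample:
  cycle 0 → 0: weight = 2, length = 1, mean = 2/1 ≈ 2.000
  cycle 1 → 1: weight = 2, length = 1, mean = 2/1 ≈ 2.000
  cycle 2 → 2: weight = 6, length = 1, mean = 6/1 ≈ 6.000
  cycle 0 → 1 → 0: weight = 8, length = 2, mean = 8/2 ≈ 4.000
  cycle 0 → 2 → 0: weight = 3, length = 2, mean = 3/2 ≈ 1.500
  cycle 1 → 0 → 1: weight = 8, length = 2, mean = 8/2 ≈ 4.000
Minimum mean = 1.500, attained e.g. along the cycle 0 → 2 → 0 with weight 3 and length 2. So λ(A) = 3/2 = 3/2.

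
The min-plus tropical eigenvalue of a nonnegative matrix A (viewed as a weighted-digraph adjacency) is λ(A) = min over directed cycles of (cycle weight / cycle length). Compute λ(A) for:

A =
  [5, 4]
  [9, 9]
λ(A) = 5

Enumerate directed cycles and compute their means (weight / length). Sample:
  cycle 0 → 0: weight = 5, length = 1, mean = 5/1 ≈ 5.000
  cycle 1 → 1: weight = 9, length = 1, mean = 9/1 ≈ 9.000
  cycle 0 → 1 → 0: weight = 13, length = 2, mean = 13/2 ≈ 6.500
  cycle 1 → 0 → 1: weight = 13, length = 2, mean = 13/2 ≈ 6.500
Minimum mean = 5.000, attained e.g. along the cycle 0 → 0 with weight 5 and length 1. So λ(A) = 5/1 = 5.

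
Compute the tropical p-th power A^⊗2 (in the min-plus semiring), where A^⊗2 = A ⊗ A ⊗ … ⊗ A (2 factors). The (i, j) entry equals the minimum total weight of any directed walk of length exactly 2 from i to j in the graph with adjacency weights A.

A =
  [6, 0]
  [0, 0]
A^⊗2 =
  [0, 0]
  [0, 0]

Each entry (A^⊗2)_ij equals the minimum over all length-2 walks i = v_0 → v_1 → … → v_2 = j of Σ_t A[v_t][v_{t+1}]. For example, for (i, j) = (0, 1) we minimise over 2 possible intermediate vertex sequences; the minimum is 0, attained along the walk 0 → 1 → 1.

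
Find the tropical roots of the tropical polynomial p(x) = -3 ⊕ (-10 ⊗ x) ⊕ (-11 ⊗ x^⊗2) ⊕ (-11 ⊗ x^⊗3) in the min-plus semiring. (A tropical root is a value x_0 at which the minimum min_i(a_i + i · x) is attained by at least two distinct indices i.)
Roots: {0, 1, 7}

Each tropical root is a break point of the lower envelope of the lines y = a_i + i · x (there are 4 lines, with slopes 0, 1, ..., 3). Only the lines that attain the minimum somewhere contribute to roots; other lines are dominated. Here the surviving (envelope) indices are i = 3, i = 2, i = 1, i = 0.
Intersections between consecutive envelope lines give the roots: for adjacent envelope indices i < j the intersection is x = (a_i − a_j) / (j − i). Reading off the sorted break points: {0, 1, 7}.
Verification: at each break x_0, at least two indices attain the minimum of min_i(a_i + i · x_0).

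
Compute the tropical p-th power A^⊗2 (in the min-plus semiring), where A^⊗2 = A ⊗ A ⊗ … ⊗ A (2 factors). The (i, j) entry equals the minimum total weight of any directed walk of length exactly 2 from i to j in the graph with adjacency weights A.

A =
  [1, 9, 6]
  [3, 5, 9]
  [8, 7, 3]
A^⊗2 =
  [2, 10, 7]
  [4, 10, 9]
  [9, 10, 6]

Each entry (A^⊗2)_ij equals the minimum over all length-2 walks i = v_0 → v_1 → … → v_2 = j of Σ_t A[v_t][v_{t+1}]. For example, for (i, j) = (0, 2) we minimise over 3 possible intermediate vertex sequences; the minimum is 7, attained along the walk 0 → 0 → 2.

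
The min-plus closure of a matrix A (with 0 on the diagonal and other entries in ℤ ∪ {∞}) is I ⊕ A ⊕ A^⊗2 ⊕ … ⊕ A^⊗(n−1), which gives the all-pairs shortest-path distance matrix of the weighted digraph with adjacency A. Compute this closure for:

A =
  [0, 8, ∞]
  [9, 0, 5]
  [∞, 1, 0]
Closure =
  [0, 8, 13]
  [9, 0, 5]
  [10, 1, 0]

This is the Floyd-Warshall all-pairs shortest-path computation. For each intermediate vertex k = 0, 1, …, 2, update dist[i][j] ← min(dist[i][j], dist[i][k] + dist[k][j]). The final matrix gives, for each (i, j), the minimum total weight of any directed path from i to j (possibly empty when i = j).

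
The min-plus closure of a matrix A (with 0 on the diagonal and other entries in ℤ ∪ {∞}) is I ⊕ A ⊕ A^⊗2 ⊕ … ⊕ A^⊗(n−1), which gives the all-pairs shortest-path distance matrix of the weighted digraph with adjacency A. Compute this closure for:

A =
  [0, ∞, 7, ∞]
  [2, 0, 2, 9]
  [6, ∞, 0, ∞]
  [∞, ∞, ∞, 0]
Closure =
  [0, ∞, 7, ∞]
  [2, 0, 2, 9]
  [6, ∞, 0, ∞]
  [∞, ∞, ∞, 0]

This is the Floyd-Warshall all-pairs shortest-path computation. For each intermediate vertex k = 0, 1, …, 3, update dist[i][j] ← min(dist[i][j], dist[i][k] + dist[k][j]). The final matrix gives, for each (i, j), the minimum total weight of any directed path from i to j (possibly empty when i = j).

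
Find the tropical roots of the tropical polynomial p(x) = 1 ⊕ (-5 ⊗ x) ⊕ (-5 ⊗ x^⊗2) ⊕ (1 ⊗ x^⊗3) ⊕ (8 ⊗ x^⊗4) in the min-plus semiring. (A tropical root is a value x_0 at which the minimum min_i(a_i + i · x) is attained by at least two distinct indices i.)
Roots: {-7, -6, 0, 6}

Each tropical root is a break point of the lower envelope of the lines y = a_i + i · x (there are 5 lines, with slopes 0, 1, ..., 4). Only the lines that attain the minimum somewhere contribute to roots; other lines are dominated. Here the surviving (envelope) indices are i = 4, i = 3, i = 2, i = 1, i = 0.
Intersections between consecutive envelope lines give the roots: for adjacent envelope indices i < j the intersection is x = (a_i − a_j) / (j − i). Reading off the sorted break points: {-7, -6, 0, 6}.
Verification: at each break x_0, at least two indices attain the minimum of min_i(a_i + i · x_0).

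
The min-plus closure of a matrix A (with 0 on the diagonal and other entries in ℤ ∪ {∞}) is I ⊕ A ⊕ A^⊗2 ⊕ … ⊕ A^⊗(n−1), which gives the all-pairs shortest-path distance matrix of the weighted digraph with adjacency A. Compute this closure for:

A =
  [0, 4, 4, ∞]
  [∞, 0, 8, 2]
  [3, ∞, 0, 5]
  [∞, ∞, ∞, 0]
Closure =
  [0, 4, 4, 6]
  [11, 0, 8, 2]
  [3, 7, 0, 5]
  [∞, ∞, ∞, 0]

This is the Floyd-Warshall all-pairs shortest-path computation. For each intermediate vertex k = 0, 1, …, 3, update dist[i][j] ← min(dist[i][j], dist[i][k] + dist[k][j]). The final matrix gives, for each (i, j), the minimum total weight of any directed path from i to j (possibly empty when i = j).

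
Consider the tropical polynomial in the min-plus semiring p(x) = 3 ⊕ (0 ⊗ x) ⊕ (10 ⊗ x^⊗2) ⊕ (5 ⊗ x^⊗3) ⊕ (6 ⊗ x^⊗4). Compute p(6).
p(6) = 3

A tropical monomial a ⊗ x^⊗i evaluates to a + i · x. Evaluating each term at x = 6:
  Term 0 contributes 3 + 0 · 6 = 3
  Term 1 contributes 0 + 1 · 6 = 6
  Term 2 contributes 10 + 2 · 6 = 22
  Term 3 contributes 5 + 3 · 6 = 23
  Term 4 contributes 6 + 4 · 6 = 30
p(6) = ⊕ of these = min[3, 6, 22, 23, 30] = 3.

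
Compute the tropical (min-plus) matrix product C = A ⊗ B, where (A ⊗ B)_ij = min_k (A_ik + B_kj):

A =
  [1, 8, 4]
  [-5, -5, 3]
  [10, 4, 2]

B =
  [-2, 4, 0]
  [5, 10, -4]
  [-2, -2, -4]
A ⊗ B =
  [-1, 2, 0]
  [-7, -1, -9]
  [0, 0, -2]

Apply the min-plus product entry-by-entry:
  C[0][0] = min over k of (A[0][0] + B[0][0] = 1 + -2 = -1, A[0][1] + B[1][0] = 8 + 5 = 13, A[0][2] + B[2][0] = 4 + -2 = 2) = -1 (attained at k = 0)
  C[0][1] = min over k of (A[0][0] + B[0][1] = 1 + 4 = 5, A[0][1] + B[1][1] = 8 + 10 = 18, A[0][2] + B[2][1] = 4 + -2 = 2) = 2 (attained at k = 2)
  C[0][2] = min over k of (A[0][0] + B[0][2] = 1 + 0 = 1, A[0][1] + B[1][2] = 8 + -4 = 4, A[0][2] + B[2][2] = 4 + -4 = 0) = 0 (attained at k = 2)
  C[1][0] = min over k of (A[1][0] + B[0][0] = -5 + -2 = -7, A[1][1] + B[1][0] = -5 + 5 = 0, A[1][2] + B[2][0] = 3 + -2 = 1) = -7 (attained at k = 0)
  C[1][1] = min over k of (A[1][0] + B[0][1] = -5 + 4 = -1, A[1][1] + B[1][1] = -5 + 10 = 5, A[1][2] + B[2][1] = 3 + -2 = 1) = -1 (attained at k = 0)
  C[1][2] = min over k of (A[1][0] + B[0][2] = -5 + 0 = -5, A[1][1] + B[1][2] = -5 + -4 = -9, A[1][2] + B[2][2] = 3 + -4 = -1) = -9 (attained at k = 1)
  C[2][0] = min over k of (A[2][0] + B[0][0] = 10 + -2 = 8, A[2][1] + B[1][0] = 4 + 5 = 9, A[2][2] + B[2][0] = 2 + -2 = 0) = 0 (attained at k = 2)
  C[2][1] = min over k of (A[2][0] + B[0][1] = 10 + 4 = 14, A[2][1] + B[1][1] = 4 + 10 = 14, A[2][2] + B[2][1] = 2 + -2 = 0) = 0 (attained at k = 2)
  C[2][2] = min over k of (A[2][0] + B[0][2] = 10 + 0 = 10, A[2][1] + B[1][2] = 4 + -4 = 0, A[2][2] + B[2][2] = 2 + -4 = -2) = -2 (attained at k = 2)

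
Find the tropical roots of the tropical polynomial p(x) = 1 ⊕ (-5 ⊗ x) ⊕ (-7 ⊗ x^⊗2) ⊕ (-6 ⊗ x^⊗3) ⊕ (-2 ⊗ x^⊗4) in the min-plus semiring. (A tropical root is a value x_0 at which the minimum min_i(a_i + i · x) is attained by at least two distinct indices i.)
Roots: {-4, -1, 2, 6}

Each tropical root is a break point of the lower envelope of the lines y = a_i + i · x (there are 5 lines, with slopes 0, 1, ..., 4). Only the lines that attain the minimum somewhere contribute to roots; other lines are dominated. Here the surviving (envelope) indices are i = 4, i = 3, i = 2, i = 1, i = 0.
Intersections between consecutive envelope lines give the roots: for adjacent envelope indices i < j the intersection is x = (a_i − a_j) / (j − i). Reading off the sorted break points: {-4, -1, 2, 6}.
Verification: at each break x_0, at least two indices attain the minimum of min_i(a_i + i · x_0).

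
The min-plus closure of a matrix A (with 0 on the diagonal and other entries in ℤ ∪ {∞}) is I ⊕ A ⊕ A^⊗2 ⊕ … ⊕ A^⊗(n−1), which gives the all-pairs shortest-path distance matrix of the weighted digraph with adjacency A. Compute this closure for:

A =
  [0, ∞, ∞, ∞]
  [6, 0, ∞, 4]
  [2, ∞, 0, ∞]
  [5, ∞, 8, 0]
Closure =
  [0, ∞, ∞, ∞]
  [6, 0, 12, 4]
  [2, ∞, 0, ∞]
  [5, ∞, 8, 0]

This is the Floyd-Warshall all-pairs shortest-path computation. For each intermediate vertex k = 0, 1, …, 3, update dist[i][j] ← min(dist[i][j], dist[i][k] + dist[k][j]). The final matrix gives, for each (i, j), the minimum total weight of any directed path from i to j (possibly empty when i = j).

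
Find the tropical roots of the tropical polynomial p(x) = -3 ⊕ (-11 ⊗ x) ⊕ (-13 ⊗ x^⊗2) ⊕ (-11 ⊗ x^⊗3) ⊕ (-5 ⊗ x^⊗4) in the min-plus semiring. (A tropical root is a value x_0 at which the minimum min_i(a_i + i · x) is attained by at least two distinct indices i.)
Roots: {-6, -2, 2, 8}

Each tropical root is a break point of the lower envelope of the lines y = a_i + i · x (there are 5 lines, with slopes 0, 1, ..., 4). Only the lines that attain the minimum somewhere contribute to roots; other lines are dominated. Here the surviving (envelope) indices are i = 4, i = 3, i = 2, i = 1, i = 0.
Intersections between consecutive envelope lines give the roots: for adjacent envelope indices i < j the intersection is x = (a_i − a_j) / (j − i). Reading off the sorted break points: {-6, -2, 2, 8}.
Verification: at each break x_0, at least two indices attain the minimum of min_i(a_i + i · x_0).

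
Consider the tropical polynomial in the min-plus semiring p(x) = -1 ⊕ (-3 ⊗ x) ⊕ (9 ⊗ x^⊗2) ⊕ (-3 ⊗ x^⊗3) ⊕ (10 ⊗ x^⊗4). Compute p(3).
p(3) = -1

A tropical monomial a ⊗ x^⊗i evaluates to a + i · x. Evaluating each term at x = 3:
  Term 0 contributes -1 + 0 · 3 = -1
  Term 1 contributes -3 + 1 · 3 = 0
  Term 2 contributes 9 + 2 · 3 = 15
  Term 3 contributes -3 + 3 · 3 = 6
  Term 4 contributes 10 + 4 · 3 = 22
p(3) = ⊕ of these = min[-1, 0, 15, 6, 22] = -1.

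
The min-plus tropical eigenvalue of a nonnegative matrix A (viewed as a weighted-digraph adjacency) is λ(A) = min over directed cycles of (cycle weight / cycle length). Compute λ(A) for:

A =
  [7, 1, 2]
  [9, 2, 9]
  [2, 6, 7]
λ(A) = 2

Enumerate directed cycles and compute their means (weight / length). Sample:
  cycle 0 → 0: weight = 7, length = 1, mean = 7/1 ≈ 7.000
  cycle 1 → 1: weight = 2, length = 1, mean = 2/1 ≈ 2.000
  cycle 2 → 2: weight = 7, length = 1, mean = 7/1 ≈ 7.000
  cycle 0 → 1 → 0: weight = 10, length = 2, mean = 10/2 ≈ 5.000
  cycle 0 → 2 → 0: weight = 4, length = 2, mean = 4/2 ≈ 2.000
  cycle 1 → 0 → 1: weight = 10, length = 2, mean = 10/2 ≈ 5.000
Minimum mean = 2.000, attained e.g. along the cycle 1 → 1 with weight 2 and length 1. So λ(A) = 2/1 = 2.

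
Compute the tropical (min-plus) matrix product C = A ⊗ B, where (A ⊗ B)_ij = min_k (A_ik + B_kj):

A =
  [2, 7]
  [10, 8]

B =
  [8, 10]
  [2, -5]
A ⊗ B =
  [9, 2]
  [10, 3]

Apply the min-plus product entry-by-entry:
  C[0][0] = min over k of (A[0][0] + B[0][0] = 2 + 8 = 10, A[0][1] + B[1][0] = 7 + 2 = 9) = 9 (attained at k = 1)
  C[0][1] = min over k of (A[0][0] + B[0][1] = 2 + 10 = 12, A[0][1] + B[1][1] = 7 + -5 = 2) = 2 (attained at k = 1)
  C[1][0] = min over k of (A[1][0] + B[0][0] = 10 + 8 = 18, A[1][1] + B[1][0] = 8 + 2 = 10) = 10 (attained at k = 1)
  C[1][1] = min over k of (A[1][0] + B[0][1] = 10 + 10 = 20, A[1][1] + B[1][1] = 8 + -5 = 3) = 3 (attained at k = 1)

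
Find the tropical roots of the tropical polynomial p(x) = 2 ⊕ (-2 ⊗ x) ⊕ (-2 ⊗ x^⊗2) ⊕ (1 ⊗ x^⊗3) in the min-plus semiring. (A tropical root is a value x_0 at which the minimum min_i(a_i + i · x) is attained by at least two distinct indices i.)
Roots: {-3, 0, 4}

Each tropical root is a break point of the lower envelope of the lines y = a_i + i · x (there are 4 lines, with slopes 0, 1, ..., 3). Only the lines that attain the minimum somewhere contribute to roots; other lines are dominated. Here the surviving (envelope) indices are i = 3, i = 2, i = 1, i = 0.
Intersections between consecutive envelope lines give the roots: for adjacent envelope indices i < j the intersection is x = (a_i − a_j) / (j − i). Reading off the sorted break points: {-3, 0, 4}.
Verification: at each break x_0, at least two indices attain the minimum of min_i(a_i + i · x_0).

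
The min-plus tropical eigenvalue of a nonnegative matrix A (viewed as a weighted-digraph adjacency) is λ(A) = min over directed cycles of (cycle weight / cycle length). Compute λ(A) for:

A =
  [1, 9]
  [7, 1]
λ(A) = 1

Enumerate directed cycles and compute their means (weight / length). Sample:
  cycle 0 → 0: weight = 1, length = 1, mean = 1/1 ≈ 1.000
  cycle 1 → 1: weight = 1, length = 1, mean = 1/1 ≈ 1.000
  cycle 0 → 1 → 0: weight = 16, length = 2, mean = 16/2 ≈ 8.000
  cycle 1 → 0 → 1: weight = 16, length = 2, mean = 16/2 ≈ 8.000
Minimum mean = 1.000, attained e.g. along the cycle 0 → 0 with weight 1 and length 1. So λ(A) = 1/1 = 1.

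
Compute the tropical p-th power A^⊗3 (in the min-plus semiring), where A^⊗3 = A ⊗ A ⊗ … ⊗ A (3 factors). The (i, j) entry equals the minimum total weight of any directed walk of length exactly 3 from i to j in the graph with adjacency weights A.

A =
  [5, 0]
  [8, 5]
A^⊗3 =
  [13, 8]
  [16, 13]

Each entry (A^⊗3)_ij equals the minimum over all length-3 walks i = v_0 → v_1 → … → v_3 = j of Σ_t A[v_t][v_{t+1}]. For example, for (i, j) = (0, 1) we minimise over 4 possible intermediate vertex sequences; the minimum is 8, attained along the walk 0 → 1 → 0 → 1.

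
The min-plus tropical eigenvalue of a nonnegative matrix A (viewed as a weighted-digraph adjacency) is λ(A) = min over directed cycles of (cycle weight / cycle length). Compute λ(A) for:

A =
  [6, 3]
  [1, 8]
λ(A) = 2

Enumerate directed cycles and compute their means (weight / length). Sample:
  cycle 0 → 0: weight = 6, length = 1, mean = 6/1 ≈ 6.000
  cycle 1 → 1: weight = 8, length = 1, mean = 8/1 ≈ 8.000
  cycle 0 → 1 → 0: weight = 4, length = 2, mean = 4/2 ≈ 2.000
  cycle 1 → 0 → 1: weight = 4, length = 2, mean = 4/2 ≈ 2.000
Minimum mean = 2.000, attained e.g. along the cycle 0 → 1 → 0 with weight 4 and length 2. So λ(A) = 4/2 = 2.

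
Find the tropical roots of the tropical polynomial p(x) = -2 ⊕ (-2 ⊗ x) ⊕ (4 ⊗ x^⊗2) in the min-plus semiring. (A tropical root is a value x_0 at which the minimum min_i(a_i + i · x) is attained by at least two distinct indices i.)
Roots: {-6, 0}

Each tropical root is a break point of the lower envelope of the lines y = a_i + i · x (there are 3 lines, with slopes 0, 1, ..., 2). Only the lines that attain the minimum somewhere contribute to roots; other lines are dominated. Here the surviving (envelope) indices are i = 2, i = 1, i = 0.
Intersections between consecutive envelope lines give the roots: for adjacent envelope indices i < j the intersection is x = (a_i − a_j) / (j − i). Reading off the sorted break points: {-6, 0}.
Verification: at each break x_0, at least two indices attain the minimum of min_i(a_i + i · x_0).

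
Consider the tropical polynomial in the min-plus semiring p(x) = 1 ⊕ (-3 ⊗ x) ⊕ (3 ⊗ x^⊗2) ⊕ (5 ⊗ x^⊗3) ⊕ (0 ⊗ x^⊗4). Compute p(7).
p(7) = 1

A tropical monomial a ⊗ x^⊗i evaluates to a + i · x. Evaluating each term at x = 7:
  Term 0 contributes 1 + 0 · 7 = 1
  Term 1 contributes -3 + 1 · 7 = 4
  Term 2 contributes 3 + 2 · 7 = 17
  Term 3 contributes 5 + 3 · 7 = 26
  Term 4 contributes 0 + 4 · 7 = 28
p(7) = ⊕ of these = min[1, 4, 17, 26, 28] = 1.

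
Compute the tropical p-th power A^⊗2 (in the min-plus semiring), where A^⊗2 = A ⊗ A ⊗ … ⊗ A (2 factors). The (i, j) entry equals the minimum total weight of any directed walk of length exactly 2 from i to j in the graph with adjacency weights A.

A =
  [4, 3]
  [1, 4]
A^⊗2 =
  [4, 7]
  [5, 4]

Each entry (A^⊗2)_ij equals the minimum over all length-2 walks i = v_0 → v_1 → … → v_2 = j of Σ_t A[v_t][v_{t+1}]. For example, for (i, j) = (0, 1) we minimise over 2 possible intermediate vertex sequences; the minimum is 7, attained along the walk 0 → 0 → 1.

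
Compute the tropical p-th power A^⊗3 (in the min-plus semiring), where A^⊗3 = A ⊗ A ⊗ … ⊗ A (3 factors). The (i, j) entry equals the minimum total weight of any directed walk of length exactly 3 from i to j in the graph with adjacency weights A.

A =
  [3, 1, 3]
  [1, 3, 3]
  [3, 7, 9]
A^⊗3 =
  [5, 3, 5]
  [3, 5, 5]
  [5, 7, 7]

Each entry (A^⊗3)_ij equals the minimum over all length-3 walks i = v_0 → v_1 → … → v_3 = j of Σ_t A[v_t][v_{t+1}]. For example, for (i, j) = (0, 2) we minimise over 9 possible intermediate vertex sequences; the minimum is 5, attained along the walk 0 → 1 → 0 → 2.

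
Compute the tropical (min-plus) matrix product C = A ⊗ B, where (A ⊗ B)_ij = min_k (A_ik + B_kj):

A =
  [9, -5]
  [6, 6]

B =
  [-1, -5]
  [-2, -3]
A ⊗ B =
  [-7, -8]
  [4, 1]

Apply the min-plus product entry-by-entry:
  C[0][0] = min over k of (A[0][0] + B[0][0] = 9 + -1 = 8, A[0][1] + B[1][0] = -5 + -2 = -7) = -7 (attained at k = 1)
  C[0][1] = min over k of (A[0][0] + B[0][1] = 9 + -5 = 4, A[0][1] + B[1][1] = -5 + -3 = -8) = -8 (attained at k = 1)
  C[1][0] = min over k of (A[1][0] + B[0][0] = 6 + -1 = 5, A[1][1] + B[1][0] = 6 + -2 = 4) = 4 (attained at k = 1)
  C[1][1] = min over k of (A[1][0] + B[0][1] = 6 + -5 = 1, A[1][1] + B[1][1] = 6 + -3 = 3) = 1 (attained at k = 0)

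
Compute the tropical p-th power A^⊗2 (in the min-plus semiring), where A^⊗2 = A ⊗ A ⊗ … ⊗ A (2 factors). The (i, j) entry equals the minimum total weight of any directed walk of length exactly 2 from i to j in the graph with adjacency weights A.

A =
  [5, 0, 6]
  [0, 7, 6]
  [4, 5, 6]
A^⊗2 =
  [0, 5, 6]
  [5, 0, 6]
  [5, 4, 10]

Each entry (A^⊗2)_ij equals the minimum over all length-2 walks i = v_0 → v_1 → … → v_2 = j of Σ_t A[v_t][v_{t+1}]. For example, for (i, j) = (0, 2) we minimise over 3 possible intermediate vertex sequences; the minimum is 6, attained along the walk 0 → 1 → 2.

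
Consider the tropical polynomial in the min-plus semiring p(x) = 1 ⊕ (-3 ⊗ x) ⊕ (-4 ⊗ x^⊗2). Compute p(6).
p(6) = 1

A tropical monomial a ⊗ x^⊗i evaluates to a + i · x. Evaluating each term at x = 6:
  Term 0 contributes 1 + 0 · 6 = 1
  Term 1 contributes -3 + 1 · 6 = 3
  Term 2 contributes -4 + 2 · 6 = 8
p(6) = ⊕ of these = min[1, 3, 8] = 1.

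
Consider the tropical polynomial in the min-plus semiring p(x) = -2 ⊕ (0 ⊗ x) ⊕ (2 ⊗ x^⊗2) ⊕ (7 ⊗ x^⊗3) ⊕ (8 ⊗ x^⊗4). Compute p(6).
p(6) = -2

A tropical monomial a ⊗ x^⊗i evaluates to a + i · x. Evaluating each term at x = 6:
  Term 0 contributes -2 + 0 · 6 = -2
  Term 1 contributes 0 + 1 · 6 = 6
  Term 2 contributes 2 + 2 · 6 = 14
  Term 3 contributes 7 + 3 · 6 = 25
  Term 4 contributes 8 + 4 · 6 = 32
p(6) = ⊕ of these = min[-2, 6, 14, 25, 32] = -2.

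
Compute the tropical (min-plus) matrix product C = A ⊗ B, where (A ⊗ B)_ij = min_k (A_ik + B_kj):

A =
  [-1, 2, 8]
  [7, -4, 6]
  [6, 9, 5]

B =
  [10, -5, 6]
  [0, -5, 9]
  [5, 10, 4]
A ⊗ B =
  [2, -6, 5]
  [-4, -9, 5]
  [9, 1, 9]

Apply the min-plus product entry-by-entry:
  C[0][0] = min over k of (A[0][0] + B[0][0] = -1 + 10 = 9, A[0][1] + B[1][0] = 2 + 0 = 2, A[0][2] + B[2][0] = 8 + 5 = 13) = 2 (attained at k = 1)
  C[0][1] = min over k of (A[0][0] + B[0][1] = -1 + -5 = -6, A[0][1] + B[1][1] = 2 + -5 = -3, A[0][2] + B[2][1] = 8 + 10 = 18) = -6 (attained at k = 0)
  C[0][2] = min over k of (A[0][0] + B[0][2] = -1 + 6 = 5, A[0][1] + B[1][2] = 2 + 9 = 11, A[0][2] + B[2][2] = 8 + 4 = 12) = 5 (attained at k = 0)
  C[1][0] = min over k of (A[1][0] + B[0][0] = 7 + 10 = 17, A[1][1] + B[1][0] = -4 + 0 = -4, A[1][2] + B[2][0] = 6 + 5 = 11) = -4 (attained at k = 1)
  C[1][1] = min over k of (A[1][0] + B[0][1] = 7 + -5 = 2, A[1][1] + B[1][1] = -4 + -5 = -9, A[1][2] + B[2][1] = 6 + 10 = 16) = -9 (attained at k = 1)
  C[1][2] = min over k of (A[1][0] + B[0][2] = 7 + 6 = 13, A[1][1] + B[1][2] = -4 + 9 = 5, A[1][2] + B[2][2] = 6 + 4 = 10) = 5 (attained at k = 1)
  C[2][0] = min over k of (A[2][0] + B[0][0] = 6 + 10 = 16, A[2][1] + B[1][0] = 9 + 0 = 9, A[2][2] + B[2][0] = 5 + 5 = 10) = 9 (attained at k = 1)
  C[2][1] = min over k of (A[2][0] + B[0][1] = 6 + -5 = 1, A[2][1] + B[1][1] = 9 + -5 = 4, A[2][2] + B[2][1] = 5 + 10 = 15) = 1 (attained at k = 0)
  C[2][2] = min over k of (A[2][0] + B[0][2] = 6 + 6 = 12, A[2][1] + B[1][2] = 9 + 9 = 18, A[2][2] + B[2][2] = 5 + 4 = 9) = 9 (attained at k = 2)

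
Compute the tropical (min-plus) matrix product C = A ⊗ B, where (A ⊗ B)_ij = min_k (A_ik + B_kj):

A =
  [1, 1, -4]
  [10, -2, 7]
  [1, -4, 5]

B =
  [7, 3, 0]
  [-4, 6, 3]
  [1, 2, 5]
A ⊗ B =
  [-3, -2, 1]
  [-6, 4, 1]
  [-8, 2, -1]

Apply the min-plus product entry-by-entry:
  C[0][0] = min over k of (A[0][0] + B[0][0] = 1 + 7 = 8, A[0][1] + B[1][0] = 1 + -4 = -3, A[0][2] + B[2][0] = -4 + 1 = -3) = -3 (attained at k = 1)
  C[0][1] = min over k of (A[0][0] + B[0][1] = 1 + 3 = 4, A[0][1] + B[1][1] = 1 + 6 = 7, A[0][2] + B[2][1] = -4 + 2 = -2) = -2 (attained at k = 2)
  C[0][2] = min over k of (A[0][0] + B[0][2] = 1 + 0 = 1, A[0][1] + B[1][2] = 1 + 3 = 4, A[0][2] + B[2][2] = -4 + 5 = 1) = 1 (attained at k = 0)
  C[1][0] = min over k of (A[1][0] + B[0][0] = 10 + 7 = 17, A[1][1] + B[1][0] = -2 + -4 = -6, A[1][2] + B[2][0] = 7 + 1 = 8) = -6 (attained at k = 1)
  C[1][1] = min over k of (A[1][0] + B[0][1] = 10 + 3 = 13, A[1][1] + B[1][1] = -2 + 6 = 4, A[1][2] + B[2][1] = 7 + 2 = 9) = 4 (attained at k = 1)
  C[1][2] = min over k of (A[1][0] + B[0][2] = 10 + 0 = 10, A[1][1] + B[1][2] = -2 + 3 = 1, A[1][2] + B[2][2] = 7 + 5 = 12) = 1 (attained at k = 1)
  C[2][0] = min over k of (A[2][0] + B[0][0] = 1 + 7 = 8, A[2][1] + B[1][0] = -4 + -4 = -8, A[2][2] + B[2][0] = 5 + 1 = 6) = -8 (attained at k = 1)
  C[2][1] = min over k of (A[2][0] + B[0][1] = 1 + 3 = 4, A[2][1] + B[1][1] = -4 + 6 = 2, A[2][2] + B[2][1] = 5 + 2 = 7) = 2 (attained at k = 1)
  C[2][2] = min over k of (A[2][0] + B[0][2] = 1 + 0 = 1, A[2][1] + B[1][2] = -4 + 3 = -1, A[2][2] + B[2][2] = 5 + 5 = 10) = -1 (attained at k = 1)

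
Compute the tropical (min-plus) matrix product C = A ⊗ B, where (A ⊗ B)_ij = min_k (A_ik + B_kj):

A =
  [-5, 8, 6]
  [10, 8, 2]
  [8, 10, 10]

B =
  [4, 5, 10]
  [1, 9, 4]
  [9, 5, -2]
A ⊗ B =
  [-1, 0, 4]
  [9, 7, 0]
  [11, 13, 8]

Apply the min-plus product entry-by-entry:
  C[0][0] = min over k of (A[0][0] + B[0][0] = -5 + 4 = -1, A[0][1] + B[1][0] = 8 + 1 = 9, A[0][2] + B[2][0] = 6 + 9 = 15) = -1 (attained at k = 0)
  C[0][1] = min over k of (A[0][0] + B[0][1] = -5 + 5 = 0, A[0][1] + B[1][1] = 8 + 9 = 17, A[0][2] + B[2][1] = 6 + 5 = 11) = 0 (attained at k = 0)
  C[0][2] = min over k of (A[0][0] + B[0][2] = -5 + 10 = 5, A[0][1] + B[1][2] = 8 + 4 = 12, A[0][2] + B[2][2] = 6 + -2 = 4) = 4 (attained at k = 2)
  C[1][0] = min over k of (A[1][0] + B[0][0] = 10 + 4 = 14, A[1][1] + B[1][0] = 8 + 1 = 9, A[1][2] + B[2][0] = 2 + 9 = 11) = 9 (attained at k = 1)
  C[1][1] = min over k of (A[1][0] + B[0][1] = 10 + 5 = 15, A[1][1] + B[1][1] = 8 + 9 = 17, A[1][2] + B[2][1] = 2 + 5 = 7) = 7 (attained at k = 2)
  C[1][2] = min over k of (A[1][0] + B[0][2] = 10 + 10 = 20, A[1][1] + B[1][2] = 8 + 4 = 12, A[1][2] + B[2][2] = 2 + -2 = 0) = 0 (attained at k = 2)
  C[2][0] = min over k of (A[2][0] + B[0][0] = 8 + 4 = 12, A[2][1] + B[1][0] = 10 + 1 = 11, A[2][2] + B[2][0] = 10 + 9 = 19) = 11 (attained at k = 1)
  C[2][1] = min over k of (A[2][0] + B[0][1] = 8 + 5 = 13, A[2][1] + B[1][1] = 10 + 9 = 19, A[2][2] + B[2][1] = 10 + 5 = 15) = 13 (attained at k = 0)
  C[2][2] = min over k of (A[2][0] + B[0][2] = 8 + 10 = 18, A[2][1] + B[1][2] = 10 + 4 = 14, A[2][2] + B[2][2] = 10 + -2 = 8) = 8 (attained at k = 2)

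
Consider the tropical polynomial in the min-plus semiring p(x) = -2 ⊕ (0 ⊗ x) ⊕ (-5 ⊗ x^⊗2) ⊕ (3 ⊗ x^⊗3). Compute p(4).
p(4) = -2

A tropical monomial a ⊗ x^⊗i evaluates to a + i · x. Evaluating each term at x = 4:
  Term 0 contributes -2 + 0 · 4 = -2
  Term 1 contributes 0 + 1 · 4 = 4
  Term 2 contributes -5 + 2 · 4 = 3
  Term 3 contributes 3 + 3 · 4 = 15
p(4) = ⊕ of these = min[-2, 4, 3, 15] = -2.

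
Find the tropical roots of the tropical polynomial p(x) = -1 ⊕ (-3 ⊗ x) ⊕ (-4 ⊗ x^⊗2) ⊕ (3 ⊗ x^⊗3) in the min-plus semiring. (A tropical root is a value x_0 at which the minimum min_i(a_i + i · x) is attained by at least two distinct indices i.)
Roots: {-7, 1, 2}

Each tropical root is a break point of the lower envelope of the lines y = a_i + i · x (there are 4 lines, with slopes 0, 1, ..., 3). Only the lines that attain the minimum somewhere contribute to roots; other lines are dominated. Here the surviving (envelope) indices are i = 3, i = 2, i = 1, i = 0.
Intersections between consecutive envelope lines give the roots: for adjacent envelope indices i < j the intersection is x = (a_i − a_j) / (j − i). Reading off the sorted break points: {-7, 1, 2}.
Verification: at each break x_0, at least two indices attain the minimum of min_i(a_i + i · x_0).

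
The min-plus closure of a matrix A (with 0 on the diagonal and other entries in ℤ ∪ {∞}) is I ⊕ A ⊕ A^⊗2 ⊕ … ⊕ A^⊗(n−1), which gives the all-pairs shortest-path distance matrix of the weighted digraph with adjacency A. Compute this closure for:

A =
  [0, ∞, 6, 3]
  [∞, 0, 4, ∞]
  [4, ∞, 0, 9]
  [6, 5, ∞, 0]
Closure =
  [0, 8, 6, 3]
  [8, 0, 4, 11]
  [4, 12, 0, 7]
  [6, 5, 9, 0]

This is the Floyd-Warshall all-pairs shortest-path computation. For each intermediate vertex k = 0, 1, …, 3, update dist[i][j] ← min(dist[i][j], dist[i][k] + dist[k][j]). The final matrix gives, for each (i, j), the minimum total weight of any directed path from i to j (possibly empty when i = j).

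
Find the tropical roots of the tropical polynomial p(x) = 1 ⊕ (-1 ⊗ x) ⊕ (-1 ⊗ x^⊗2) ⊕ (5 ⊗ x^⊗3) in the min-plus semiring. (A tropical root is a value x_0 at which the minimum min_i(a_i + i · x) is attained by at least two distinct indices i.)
Roots: {-6, 0, 2}

Each tropical root is a break point of the lower envelope of the lines y = a_i + i · x (there are 4 lines, with slopes 0, 1, ..., 3). Only the lines that attain the minimum somewhere contribute to roots; other lines are dominated. Here the surviving (envelope) indices are i = 3, i = 2, i = 1, i = 0.
Intersections between consecutive envelope lines give the roots: for adjacent envelope indices i < j the intersection is x = (a_i − a_j) / (j − i). Reading off the sorted break points: {-6, 0, 2}.
Verification: at each break x_0, at least two indices attain the minimum of min_i(a_i + i · x_0).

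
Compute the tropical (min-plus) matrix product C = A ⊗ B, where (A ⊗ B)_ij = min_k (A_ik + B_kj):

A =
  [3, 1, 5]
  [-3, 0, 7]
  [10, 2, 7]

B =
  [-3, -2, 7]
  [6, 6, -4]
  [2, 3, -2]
A ⊗ B =
  [0, 1, -3]
  [-6, -5, -4]
  [7, 8, -2]

Apply the min-plus product entry-by-entry:
  C[0][0] = min over k of (A[0][0] + B[0][0] = 3 + -3 = 0, A[0][1] + B[1][0] = 1 + 6 = 7, A[0][2] + B[2][0] = 5 + 2 = 7) = 0 (attained at k = 0)
  C[0][1] = min over k of (A[0][0] + B[0][1] = 3 + -2 = 1, A[0][1] + B[1][1] = 1 + 6 = 7, A[0][2] + B[2][1] = 5 + 3 = 8) = 1 (attained at k = 0)
  C[0][2] = min over k of (A[0][0] + B[0][2] = 3 + 7 = 10, A[0][1] + B[1][2] = 1 + -4 = -3, A[0][2] + B[2][2] = 5 + -2 = 3) = -3 (attained at k = 1)
  C[1][0] = min over k of (A[1][0] + B[0][0] = -3 + -3 = -6, A[1][1] + B[1][0] = 0 + 6 = 6, A[1][2] + B[2][0] = 7 + 2 = 9) = -6 (attained at k = 0)
  C[1][1] = min over k of (A[1][0] + B[0][1] = -3 + -2 = -5, A[1][1] + B[1][1] = 0 + 6 = 6, A[1][2] + B[2][1] = 7 + 3 = 10) = -5 (attained at k = 0)
  C[1][2] = min over k of (A[1][0] + B[0][2] = -3 + 7 = 4, A[1][1] + B[1][2] = 0 + -4 = -4, A[1][2] + B[2][2] = 7 + -2 = 5) = -4 (attained at k = 1)
  C[2][0] = min over k of (A[2][0] + B[0][0] = 10 + -3 = 7, A[2][1] + B[1][0] = 2 + 6 = 8, A[2][2] + B[2][0] = 7 + 2 = 9) = 7 (attained at k = 0)
  C[2][1] = min over k of (A[2][0] + B[0][1] = 10 + -2 = 8, A[2][1] + B[1][1] = 2 + 6 = 8, A[2][2] + B[2][1] = 7 + 3 = 10) = 8 (attained at k = 0)
  C[2][2] = min over k of (A[2][0] + B[0][2] = 10 + 7 = 17, A[2][1] + B[1][2] = 2 + -4 = -2, A[2][2] + B[2][2] = 7 + -2 = 5) = -2 (attained at k = 1)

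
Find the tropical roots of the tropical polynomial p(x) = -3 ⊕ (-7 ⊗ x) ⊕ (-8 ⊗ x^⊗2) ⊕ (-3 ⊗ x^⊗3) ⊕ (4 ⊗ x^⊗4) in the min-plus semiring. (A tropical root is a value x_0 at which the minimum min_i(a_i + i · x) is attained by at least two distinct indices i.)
Roots: {-7, -5, 1, 4}

Each tropical root is a break point of the lower envelope of the lines y = a_i + i · x (there are 5 lines, with slopes 0, 1, ..., 4). Only the lines that attain the minimum somewhere contribute to roots; other lines are dominated. Here the surviving (envelope) indices are i = 4, i = 3, i = 2, i = 1, i = 0.
Intersections between consecutive envelope lines give the roots: for adjacent envelope indices i < j the intersection is x = (a_i − a_j) / (j − i). Reading off the sorted break points: {-7, -5, 1, 4}.
Verification: at each break x_0, at least two indices attain the minimum of min_i(a_i + i · x_0).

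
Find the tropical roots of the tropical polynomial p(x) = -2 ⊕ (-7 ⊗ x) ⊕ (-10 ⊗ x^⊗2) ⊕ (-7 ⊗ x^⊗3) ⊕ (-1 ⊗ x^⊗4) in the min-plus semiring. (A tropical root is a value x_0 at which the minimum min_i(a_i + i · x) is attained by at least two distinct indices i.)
Roots: {-6, -3, 3, 5}

Each tropical root is a break point of the lower envelope of the lines y = a_i + i · x (there are 5 lines, with slopes 0, 1, ..., 4). Only the lines that attain the minimum somewhere contribute to roots; other lines are dominated. Here the surviving (envelope) indices are i = 4, i = 3, i = 2, i = 1, i = 0.
Intersections between consecutive envelope lines give the roots: for adjacent envelope indices i < j the intersection is x = (a_i − a_j) / (j − i). Reading off the sorted break points: {-6, -3, 3, 5}.
Verification: at each break x_0, at least two indices attain the minimum of min_i(a_i + i · x_0).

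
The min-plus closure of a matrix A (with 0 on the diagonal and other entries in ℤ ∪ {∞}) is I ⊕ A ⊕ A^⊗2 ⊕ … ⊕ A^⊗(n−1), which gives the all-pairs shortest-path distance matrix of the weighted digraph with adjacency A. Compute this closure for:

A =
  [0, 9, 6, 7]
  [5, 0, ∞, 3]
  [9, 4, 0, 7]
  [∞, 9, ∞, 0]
Closure =
  [0, 9, 6, 7]
  [5, 0, 11, 3]
  [9, 4, 0, 7]
  [14, 9, 20, 0]

This is the Floyd-Warshall all-pairs shortest-path computation. For each intermediate vertex k = 0, 1, …, 3, update dist[i][j] ← min(dist[i][j], dist[i][k] + dist[k][j]). The final matrix gives, for each (i, j), the minimum total weight of any directed path from i to j (possibly empty when i = j).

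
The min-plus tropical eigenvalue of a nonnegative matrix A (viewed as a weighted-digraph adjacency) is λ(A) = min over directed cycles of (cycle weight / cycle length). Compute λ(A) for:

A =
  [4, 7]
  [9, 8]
λ(A) = 4

Enumerate directed cycles and compute their means (weight / length). Sample:
  cycle 0 → 0: weight = 4, length = 1, mean = 4/1 ≈ 4.000
  cycle 1 → 1: weight = 8, length = 1, mean = 8/1 ≈ 8.000
  cycle 0 → 1 → 0: weight = 16, length = 2, mean = 16/2 ≈ 8.000
  cycle 1 → 0 → 1: weight = 16, length = 2, mean = 16/2 ≈ 8.000
Minimum mean = 4.000, attained e.g. along the cycle 0 → 0 with weight 4 and length 1. So λ(A) = 4/1 = 4.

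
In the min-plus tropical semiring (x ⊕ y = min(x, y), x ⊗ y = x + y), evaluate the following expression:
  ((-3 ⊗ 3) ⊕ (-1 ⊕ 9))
((-3 ⊗ 3) ⊕ (-1 ⊕ 9)) = -1

Expand innermost to outermost. Recall ⊕ takes the minimum of its arguments and ⊗ takes their sum. Working out the expression ((-3 ⊗ 3) ⊕ (-1 ⊕ 9)) gives -1.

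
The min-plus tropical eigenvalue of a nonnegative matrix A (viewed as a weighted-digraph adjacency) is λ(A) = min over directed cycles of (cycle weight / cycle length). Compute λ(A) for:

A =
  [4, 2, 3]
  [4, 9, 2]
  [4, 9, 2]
λ(A) = 2

Enumerate directed cycles and compute their means (weight / length). Sample:
  cycle 0 → 0: weight = 4, length = 1, mean = 4/1 ≈ 4.000
  cycle 1 → 1: weight = 9, length = 1, mean = 9/1 ≈ 9.000
  cycle 2 → 2: weight = 2, length = 1, mean = 2/1 ≈ 2.000
  cycle 0 → 1 → 0: weight = 6, length = 2, mean = 6/2 ≈ 3.000
  cycle 0 → 2 → 0: weight = 7, length = 2, mean = 7/2 ≈ 3.500
  cycle 1 → 0 → 1: weight = 6, length = 2, mean = 6/2 ≈ 3.000
Minimum mean = 2.000, attained e.g. along the cycle 2 → 2 with weight 2 and length 1. So λ(A) = 2/1 = 2.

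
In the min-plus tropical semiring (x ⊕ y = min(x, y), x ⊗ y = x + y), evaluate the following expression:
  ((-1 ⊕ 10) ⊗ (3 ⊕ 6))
((-1 ⊕ 10) ⊗ (3 ⊕ 6)) = 2

Expand innermost to outermost. Recall ⊕ takes the minimum of its arguments and ⊗ takes their sum. Working out the expression ((-1 ⊕ 10) ⊗ (3 ⊕ 6)) gives 2.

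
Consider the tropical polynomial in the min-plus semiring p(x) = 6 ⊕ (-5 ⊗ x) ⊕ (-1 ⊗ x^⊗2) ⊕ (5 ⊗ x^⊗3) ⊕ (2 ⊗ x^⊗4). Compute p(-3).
p(-3) = -10

A tropical monomial a ⊗ x^⊗i evaluates to a + i · x. Evaluating each term at x = -3:
  Term 0 contributes 6 + 0 · -3 = 6
  Term 1 contributes -5 + 1 · -3 = -8
  Term 2 contributes -1 + 2 · -3 = -7
  Term 3 contributes 5 + 3 · -3 = -4
  Term 4 contributes 2 + 4 · -3 = -10
p(-3) = ⊕ of these = min[6, -8, -7, -4, -10] = -10.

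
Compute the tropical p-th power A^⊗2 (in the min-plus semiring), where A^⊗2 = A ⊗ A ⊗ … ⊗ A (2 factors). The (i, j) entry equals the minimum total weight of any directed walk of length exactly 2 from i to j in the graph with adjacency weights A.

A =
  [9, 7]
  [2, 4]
A^⊗2 =
  [9, 11]
  [6, 8]

Each entry (A^⊗2)_ij equals the minimum over all length-2 walks i = v_0 → v_1 → … → v_2 = j of Σ_t A[v_t][v_{t+1}]. For example, for (i, j) = (0, 1) we minimise over 2 possible intermediate vertex sequences; the minimum is 11, attained along the walk 0 → 1 → 1.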